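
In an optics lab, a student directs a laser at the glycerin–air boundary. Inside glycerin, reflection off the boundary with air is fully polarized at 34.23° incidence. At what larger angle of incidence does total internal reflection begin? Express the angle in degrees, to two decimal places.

n₂/n₁ = tan 34.23° = 0.6804; the critical angle satisfies sin θ_c = n₂/n₁.
θ_c = arcsin(0.6804) = 42.87°.

θ_c ≈ 42.87°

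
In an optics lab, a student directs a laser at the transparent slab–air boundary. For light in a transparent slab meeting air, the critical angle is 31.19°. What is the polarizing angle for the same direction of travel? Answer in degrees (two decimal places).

At the critical angle sin θ_c = n₂/n₁, giving n₂/n₁ = sin 31.19° = 0.5179.
Then tan θ_B = n₂/n₁ = 0.5179, so θ_B = arctan 0.5179 = 27.38°.

θ_B ≈ 27.38°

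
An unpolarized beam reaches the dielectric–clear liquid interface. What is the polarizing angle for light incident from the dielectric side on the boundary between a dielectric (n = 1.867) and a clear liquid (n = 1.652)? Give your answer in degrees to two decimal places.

Brewster's condition: tan θ_B = n₂/n₁ = 1.652/1.867 = 0.8848.
θ_B = arctan(0.8848) = 41.50°.

θ_B ≈ 41.50°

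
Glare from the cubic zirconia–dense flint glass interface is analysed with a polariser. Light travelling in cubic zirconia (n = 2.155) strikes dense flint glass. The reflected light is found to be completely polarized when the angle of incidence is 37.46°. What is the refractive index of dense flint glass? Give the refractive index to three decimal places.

Full polarization of the reflected beam means tan θ_B = n₂/n₁, where n₁ is the incident medium (cubic zirconia).
n₂ = n₁ tan θ_B = 2.155 × tan 37.46° = 1.651.

n ≈ 1.651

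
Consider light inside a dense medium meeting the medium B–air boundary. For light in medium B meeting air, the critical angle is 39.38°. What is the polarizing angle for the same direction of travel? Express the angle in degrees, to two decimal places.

sin θ_c = n₂/n₁, so n₂/n₁ = sin 39.38° = 0.6345.
Brewster: tan θ_B = n₂/n₁ = 0.6345.
θ_B = arctan(0.6345) = 32.39°.

θ_B ≈ 32.39°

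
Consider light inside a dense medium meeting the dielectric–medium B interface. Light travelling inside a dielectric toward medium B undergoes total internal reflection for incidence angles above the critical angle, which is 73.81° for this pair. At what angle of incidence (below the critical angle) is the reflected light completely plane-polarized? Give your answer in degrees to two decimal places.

θ_B ≈ 43.84°

At the critical angle sin θ_c = n₂/n₁, giving n₂/n₁ = sin 73.81° = 0.9603.
Then tan θ_B = n₂/n₁ = 0.9603, so θ_B = arctan 0.9603 = 43.84°.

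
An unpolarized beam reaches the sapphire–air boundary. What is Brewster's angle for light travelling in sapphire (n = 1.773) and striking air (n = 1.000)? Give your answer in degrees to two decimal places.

θ_B ≈ 29.42°

Brewster's condition: tan θ_B = n₂/n₁ = 1.000/1.773 = 0.5640.
θ_B = arctan(0.5640) = 29.42°.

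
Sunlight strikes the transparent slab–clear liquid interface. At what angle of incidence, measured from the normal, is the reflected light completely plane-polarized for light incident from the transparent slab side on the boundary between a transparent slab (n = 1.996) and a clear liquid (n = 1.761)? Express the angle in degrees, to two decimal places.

tan θ_B = n₂/n₁ = 1.761/1.996 = 0.8823. Taking the arctangent, θ_B = 41.42°.

θ_B ≈ 41.42°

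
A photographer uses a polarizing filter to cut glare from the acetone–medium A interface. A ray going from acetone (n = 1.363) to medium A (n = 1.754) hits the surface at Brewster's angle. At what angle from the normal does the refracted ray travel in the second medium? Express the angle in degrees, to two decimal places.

First find Brewster's angle: tan θ_B = 1.754/1.363 = 1.2869, giving θ_B = 52.15°.
At Brewster's angle the reflected and refracted rays are perpendicular, so θ_t = 90° − θ_B = 90° − 52.15° = 37.85°.

θ_t ≈ 37.85°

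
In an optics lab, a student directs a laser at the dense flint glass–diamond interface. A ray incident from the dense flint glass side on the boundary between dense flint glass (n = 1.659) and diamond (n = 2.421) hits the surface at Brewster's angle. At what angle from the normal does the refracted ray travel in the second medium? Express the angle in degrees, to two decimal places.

θ_t ≈ 34.42°

First find Brewster's angle: tan θ_B = 2.421/1.659 = 1.4593, giving θ_B = 55.58°.
Since θ_B + θ_t = 90° at Brewster incidence, θ_t = 90° − 55.58° = 34.42°.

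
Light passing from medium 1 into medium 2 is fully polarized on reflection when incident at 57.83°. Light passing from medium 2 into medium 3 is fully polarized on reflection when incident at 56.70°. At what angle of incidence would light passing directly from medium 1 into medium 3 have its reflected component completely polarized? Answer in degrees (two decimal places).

θ_B ≈ 67.55°

n₂/n₁ = tan 57.83° = 1.5898 and n₃/n₂ = tan 56.70° = 1.5224.
So n₃/n₁ = (n₂/n₁)(n₃/n₂) = 1.5898 × 1.5224 = 2.4203.
θ_B(1→3) = arctan(2.4203) = 67.55°.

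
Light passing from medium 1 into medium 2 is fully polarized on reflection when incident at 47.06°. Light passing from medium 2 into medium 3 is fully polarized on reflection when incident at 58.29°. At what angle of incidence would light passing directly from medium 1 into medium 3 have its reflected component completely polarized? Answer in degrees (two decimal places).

Each Brewster angle gives a ratio: n₂/n₁ = tan 47.06° = 1.0746, n₃/n₂ = tan 58.29° = 1.6185.
So n₃/n₁ = (n₂/n₁)(n₃/n₂) = 1.0746 × 1.6185 = 1.7393.
θ_B(1→3) = arctan(1.7393) = 60.10°.

θ_B ≈ 60.10°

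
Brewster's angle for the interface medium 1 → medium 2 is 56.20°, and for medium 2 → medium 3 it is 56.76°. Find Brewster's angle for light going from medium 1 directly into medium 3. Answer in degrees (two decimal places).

θ_B ≈ 66.31°

n₂/n₁ = tan 56.20° = 1.4938 and n₃/n₂ = tan 56.76° = 1.5258.
n₃/n₁ = 2.2793. Then tan θ_B(1→3) = n₃/n₁, so θ_B(1→3) = arctan(2.2793) = 66.31°.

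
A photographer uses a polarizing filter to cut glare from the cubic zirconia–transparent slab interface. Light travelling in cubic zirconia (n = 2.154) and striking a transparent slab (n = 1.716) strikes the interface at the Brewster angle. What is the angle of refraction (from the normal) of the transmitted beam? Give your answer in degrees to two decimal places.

θ_B = arctan(n₂/n₁) = arctan(1.716/2.154) = 38.54°.
Since θ_B + θ_t = 90° at Brewster incidence, θ_t = 90° − 38.54° = 51.46°.

θ_t ≈ 51.46°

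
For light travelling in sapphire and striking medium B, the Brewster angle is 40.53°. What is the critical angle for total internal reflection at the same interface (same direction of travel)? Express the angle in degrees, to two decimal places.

From Brewster, n₂/n₁ = tan θ_B = tan 40.53° = 0.8550.
Then sin θ_c = n₂/n₁ = 0.8550, so θ_c = arcsin 0.8550 = 58.76°.

θ_c ≈ 58.76°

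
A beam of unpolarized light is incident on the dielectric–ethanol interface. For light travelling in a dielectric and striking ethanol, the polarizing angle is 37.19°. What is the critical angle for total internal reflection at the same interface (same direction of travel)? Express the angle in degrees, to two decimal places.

n₂/n₁ = tan 37.19° = 0.7588; the critical angle satisfies sin θ_c = n₂/n₁.
θ_c = arcsin(0.7588) = 49.36°.

θ_c ≈ 49.36°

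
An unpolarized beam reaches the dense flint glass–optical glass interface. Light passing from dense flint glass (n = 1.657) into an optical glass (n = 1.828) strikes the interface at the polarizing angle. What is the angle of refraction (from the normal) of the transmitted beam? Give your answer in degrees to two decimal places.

θ_t ≈ 42.19°

First find Brewster's angle: tan θ_B = 1.828/1.657 = 1.1032, giving θ_B = 47.81°.
Since θ_B + θ_t = 90° at Brewster incidence, θ_t = 90° − 47.81° = 42.19°.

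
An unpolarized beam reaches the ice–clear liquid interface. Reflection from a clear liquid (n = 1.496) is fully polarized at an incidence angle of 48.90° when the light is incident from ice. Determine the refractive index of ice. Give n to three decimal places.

Full polarization of the reflected beam means tan θ_B = n₂/n₁, where n₁ is the incident medium (ice).
n₁ = n₂ / tan θ_B = 1.496 / tan 48.90° = 1.305.

n ≈ 1.305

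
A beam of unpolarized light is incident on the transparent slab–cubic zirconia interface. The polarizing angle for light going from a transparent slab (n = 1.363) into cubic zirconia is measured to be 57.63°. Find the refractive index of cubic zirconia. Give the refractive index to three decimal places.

n ≈ 2.150

At the polarizing angle, tan θ_B = n₂/n₁ with n₁ on the incident side (a transparent slab) and n₂ on the transmitted side (cubic zirconia).
n₂ = n₁ tan θ_B = 1.363 × tan 57.63° = 2.150.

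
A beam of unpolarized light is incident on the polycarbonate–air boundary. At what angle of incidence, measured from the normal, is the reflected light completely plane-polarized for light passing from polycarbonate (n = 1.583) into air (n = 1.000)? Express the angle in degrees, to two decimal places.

tan θ_B = n₂/n₁ = 1.000/1.583 = 0.6317.
So θ_B = arctan 0.6317 = 32.28°.

θ_B ≈ 32.28°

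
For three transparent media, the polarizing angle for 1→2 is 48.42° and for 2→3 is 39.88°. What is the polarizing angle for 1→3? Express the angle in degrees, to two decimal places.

n₂/n₁ = tan 48.42° = 1.1271 and n₃/n₂ = tan 39.88° = 0.8355.
Multiplying, n₃/n₁ = 1.1271 × 0.8355 = 0.9417, and θ_B(1→3) = arctan 0.9417 = 43.28°.

θ_B ≈ 43.28°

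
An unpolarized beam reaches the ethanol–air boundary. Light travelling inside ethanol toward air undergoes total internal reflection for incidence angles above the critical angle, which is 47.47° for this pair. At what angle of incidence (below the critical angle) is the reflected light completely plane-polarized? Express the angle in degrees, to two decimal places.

At the critical angle sin θ_c = n₂/n₁, giving n₂/n₁ = sin 47.47° = 0.7369.
Then tan θ_B = n₂/n₁ = 0.7369, so θ_B = arctan 0.7369 = 36.39°.

θ_B ≈ 36.39°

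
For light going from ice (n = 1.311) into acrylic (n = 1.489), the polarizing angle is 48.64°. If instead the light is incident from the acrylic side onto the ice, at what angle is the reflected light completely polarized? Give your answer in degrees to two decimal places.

Reversing the direction swaps n₁ and n₂, so tan θ_B' = 1/tan θ_B and θ_B' = 90° − θ_B.
Hence θ_B' = 90° − 48.64° = 41.36°.

θ_B' ≈ 41.36°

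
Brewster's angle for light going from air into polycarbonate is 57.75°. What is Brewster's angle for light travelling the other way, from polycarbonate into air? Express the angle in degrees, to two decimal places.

θ_B' ≈ 32.25°

tan θ_B' = n₁/n₂ = 1/tan θ_B, so θ_B' = 90° − θ_B.
θ_B' = 90° − 57.75° = 32.25°.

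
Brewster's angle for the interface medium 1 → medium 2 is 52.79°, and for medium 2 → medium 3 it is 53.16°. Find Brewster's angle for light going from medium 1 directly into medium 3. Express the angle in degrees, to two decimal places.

n₂/n₁ = tan 52.79° = 1.3170 and n₃/n₂ = tan 53.16° = 1.3348.
So n₃/n₁ = (n₂/n₁)(n₃/n₂) = 1.3170 × 1.3348 = 1.7579.
θ_B(1→3) = arctan(1.7579) = 60.37°.

θ_B ≈ 60.37°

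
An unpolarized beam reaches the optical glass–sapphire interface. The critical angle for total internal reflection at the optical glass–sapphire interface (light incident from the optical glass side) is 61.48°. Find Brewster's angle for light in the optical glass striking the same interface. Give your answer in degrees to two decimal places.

At the critical angle sin θ_c = n₂/n₁, giving n₂/n₁ = sin 61.48° = 0.8787.
Then tan θ_B = n₂/n₁ = 0.8787, so θ_B = arctan 0.8787 = 41.30°.

θ_B ≈ 41.30°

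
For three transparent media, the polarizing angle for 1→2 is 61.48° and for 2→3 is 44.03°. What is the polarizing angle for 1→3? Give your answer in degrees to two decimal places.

θ_B ≈ 60.66°

Each Brewster angle gives a ratio: n₂/n₁ = tan 61.48° = 1.8402, n₃/n₂ = tan 44.03° = 0.9667.
n₃/n₁ = 1.7790. Then tan θ_B(1→3) = n₃/n₁, so θ_B(1→3) = arctan(1.7790) = 60.66°.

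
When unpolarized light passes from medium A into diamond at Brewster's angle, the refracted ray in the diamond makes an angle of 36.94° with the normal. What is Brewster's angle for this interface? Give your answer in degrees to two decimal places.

θ_B ≈ 53.06°

Brewster's condition makes the reflected and refracted beams perpendicular: θ_B + θ_t = 90°.
So θ_B = 90° − θ_t = 90° − 36.94° = 53.06°.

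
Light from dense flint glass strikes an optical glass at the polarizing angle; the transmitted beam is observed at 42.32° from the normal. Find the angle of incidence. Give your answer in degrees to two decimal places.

θ_B ≈ 47.68°

Brewster's condition makes the reflected and refracted beams perpendicular: θ_B + θ_t = 90°.
So θ_B = 90° − θ_t = 90° − 42.32° = 47.68°.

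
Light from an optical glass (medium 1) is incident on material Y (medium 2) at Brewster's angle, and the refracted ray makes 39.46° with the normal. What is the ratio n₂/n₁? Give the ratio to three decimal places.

n₂/n₁ ≈ 1.215

θ_B + θ_t = 90°, so θ_B = 90° − 39.46° = 50.54°.
tan θ_B = n₂/n₁, so n₂/n₁ = tan 50.54° = 1.215.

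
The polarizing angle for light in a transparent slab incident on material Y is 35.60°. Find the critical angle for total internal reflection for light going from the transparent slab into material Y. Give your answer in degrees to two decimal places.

tan θ_B = n₂/n₁ = tan 35.60° = 0.7159.
Total internal reflection: sin θ_c = n₂/n₁ = 0.7159.
θ_c = arcsin(0.7159) = 45.72°.

θ_c ≈ 45.72°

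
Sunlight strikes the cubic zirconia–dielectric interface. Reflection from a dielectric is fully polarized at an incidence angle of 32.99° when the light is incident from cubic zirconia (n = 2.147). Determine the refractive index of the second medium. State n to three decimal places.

n ≈ 1.394

At Brewster's angle, tan θ_B = n₂/n₁ with n₁ on the incident side (cubic zirconia) and n₂ on the transmitted side (a dielectric).
n₂ = n₁ tan θ_B = 2.147 × tan 32.99° = 1.394.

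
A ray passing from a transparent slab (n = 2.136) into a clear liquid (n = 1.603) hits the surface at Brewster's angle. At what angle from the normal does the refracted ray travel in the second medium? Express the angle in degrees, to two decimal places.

θ_B = arctan(n₂/n₁) = arctan(1.603/2.136) = 36.89°.
The refracted ray is perpendicular to the reflected ray, so θ_t = 90° − θ_B = 53.11°.

θ_t ≈ 53.11°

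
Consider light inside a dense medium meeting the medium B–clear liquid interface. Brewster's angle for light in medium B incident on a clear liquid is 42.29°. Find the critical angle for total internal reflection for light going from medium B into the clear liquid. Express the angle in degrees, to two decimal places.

n₂/n₁ = tan 42.29° = 0.9096; the critical angle satisfies sin θ_c = n₂/n₁.
θ_c = arcsin(0.9096) = 65.45°.

θ_c ≈ 65.45°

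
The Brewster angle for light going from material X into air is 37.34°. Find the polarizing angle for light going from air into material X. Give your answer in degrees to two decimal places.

The two Brewster angles are complementary: θ_B' = 90° − θ_B = 90° − 37.34° = 52.66°.

θ_B' ≈ 52.66°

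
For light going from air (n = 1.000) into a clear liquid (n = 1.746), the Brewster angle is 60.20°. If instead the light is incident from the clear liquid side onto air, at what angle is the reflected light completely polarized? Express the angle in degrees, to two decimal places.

tan θ_B' = n₁/n₂ = 1/tan θ_B, so θ_B' = 90° − θ_B.
θ_B' = 90° − 60.20° = 29.80°.

θ_B' ≈ 29.80°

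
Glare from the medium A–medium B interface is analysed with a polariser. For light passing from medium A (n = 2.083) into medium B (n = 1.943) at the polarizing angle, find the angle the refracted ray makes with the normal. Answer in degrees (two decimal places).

θ_t ≈ 46.99°

tan θ_B = n₂/n₁ = 1.943/2.083 = 0.9328, so θ_B = 43.01°.
At Brewster's angle the reflected and refracted rays are perpendicular, so θ_t = 90° − θ_B = 90° − 43.01° = 46.99°.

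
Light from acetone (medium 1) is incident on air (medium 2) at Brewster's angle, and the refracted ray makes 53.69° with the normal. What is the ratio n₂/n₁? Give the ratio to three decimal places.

n₂/n₁ ≈ 0.735

At Brewster incidence θ_B = 90° − θ_t = 90° − 53.69° = 36.31°.
Then n₂/n₁ = tan θ_B = tan 36.31° = 0.735.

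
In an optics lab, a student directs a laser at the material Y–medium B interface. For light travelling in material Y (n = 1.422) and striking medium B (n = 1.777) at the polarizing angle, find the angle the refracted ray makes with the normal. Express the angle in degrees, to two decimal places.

tan θ_B = n₂/n₁ = 1.777/1.422 = 1.2496, so θ_B = 51.33°.
Since θ_B + θ_t = 90° at Brewster incidence, θ_t = 90° − 51.33° = 38.67°.

θ_t ≈ 38.67°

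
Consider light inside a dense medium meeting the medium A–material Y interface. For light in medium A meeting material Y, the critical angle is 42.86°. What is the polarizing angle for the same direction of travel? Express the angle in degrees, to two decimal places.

θ_B ≈ 34.22°

At the critical angle sin θ_c = n₂/n₁, giving n₂/n₁ = sin 42.86° = 0.6802.
Then tan θ_B = n₂/n₁ = 0.6802, so θ_B = arctan 0.6802 = 34.22°.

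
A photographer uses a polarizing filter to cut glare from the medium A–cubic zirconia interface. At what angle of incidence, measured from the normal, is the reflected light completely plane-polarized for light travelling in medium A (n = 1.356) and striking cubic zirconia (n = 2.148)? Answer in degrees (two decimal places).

Here n₂/n₁ = 2.148/1.356 = 1.5841, and Brewster's law gives tan θ_B = n₂/n₁.
So θ_B = arctan 1.5841 = 57.74°.

θ_B ≈ 57.74°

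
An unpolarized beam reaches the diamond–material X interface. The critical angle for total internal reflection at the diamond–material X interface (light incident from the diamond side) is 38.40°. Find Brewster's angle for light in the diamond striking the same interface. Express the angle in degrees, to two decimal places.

θ_B ≈ 31.85°

At the critical angle sin θ_c = n₂/n₁, giving n₂/n₁ = sin 38.40° = 0.6211.
Then tan θ_B = n₂/n₁ = 0.6211, so θ_B = arctan 0.6211 = 31.85°.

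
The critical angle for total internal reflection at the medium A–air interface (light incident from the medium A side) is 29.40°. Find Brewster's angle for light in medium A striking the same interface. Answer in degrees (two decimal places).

n₂/n₁ = sin θ_c = sin 29.40° = 0.4909.
tan θ_B equals the same ratio, so θ_B = arctan(0.4909) = 26.15°.

θ_B ≈ 26.15°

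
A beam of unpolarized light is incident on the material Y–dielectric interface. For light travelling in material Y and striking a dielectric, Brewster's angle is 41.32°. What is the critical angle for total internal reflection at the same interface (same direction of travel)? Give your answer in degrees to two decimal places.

From Brewster, n₂/n₁ = tan θ_B = tan 41.32° = 0.8791.
Then sin θ_c = n₂/n₁ = 0.8791, so θ_c = arcsin 0.8791 = 61.54°.

θ_c ≈ 61.54°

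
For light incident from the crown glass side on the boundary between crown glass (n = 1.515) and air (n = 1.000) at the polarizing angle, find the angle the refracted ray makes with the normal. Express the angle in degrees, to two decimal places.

First find Brewster's angle: tan θ_B = 1.000/1.515 = 0.6601, giving θ_B = 33.43°.
At Brewster's angle the reflected and refracted rays are perpendicular, so θ_t = 90° − θ_B = 90° − 33.43° = 56.57°.

θ_t ≈ 56.57°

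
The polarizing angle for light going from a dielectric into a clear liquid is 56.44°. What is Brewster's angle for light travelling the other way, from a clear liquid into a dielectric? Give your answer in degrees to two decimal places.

Reversing the direction swaps n₁ and n₂, so tan θ_B' = 1/tan θ_B and θ_B' = 90° − θ_B.
Hence θ_B' = 90° − 56.44° = 33.56°.

θ_B' ≈ 33.56°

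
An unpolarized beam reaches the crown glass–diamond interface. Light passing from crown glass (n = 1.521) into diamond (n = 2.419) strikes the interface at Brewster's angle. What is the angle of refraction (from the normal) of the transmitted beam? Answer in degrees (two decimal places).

θ_t ≈ 32.16°

tan θ_B = n₂/n₁ = 2.419/1.521 = 1.5904, so θ_B = 57.84°.
Since θ_B + θ_t = 90° at Brewster incidence, θ_t = 90° − 57.84° = 32.16°.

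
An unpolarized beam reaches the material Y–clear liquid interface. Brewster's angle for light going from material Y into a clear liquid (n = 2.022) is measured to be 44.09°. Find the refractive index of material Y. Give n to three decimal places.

Brewster's law: tan θ_B = n₂/n₁ (light incident in material Y, refracted into a clear liquid).
n₁ = n₂ / tan θ_B = 2.022 / tan 44.09° = 2.087.

n ≈ 2.087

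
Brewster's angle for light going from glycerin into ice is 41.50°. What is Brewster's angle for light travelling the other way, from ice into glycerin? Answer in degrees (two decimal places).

Reversing the direction swaps n₁ and n₂, so tan θ_B' = 1/tan θ_B and θ_B' = 90° − θ_B.
Hence θ_B' = 90° − 41.50° = 48.50°.

θ_B' ≈ 48.50°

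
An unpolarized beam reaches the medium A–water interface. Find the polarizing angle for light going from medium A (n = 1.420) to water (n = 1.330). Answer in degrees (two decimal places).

θ_B ≈ 43.13°

The reflected p-component vanishes when tan θ_B = n₂/n₁.
tan θ_B = n₂/n₁ = 1.330/1.420 = 0.9366.
So θ_B = arctan 0.9366 = 43.13°.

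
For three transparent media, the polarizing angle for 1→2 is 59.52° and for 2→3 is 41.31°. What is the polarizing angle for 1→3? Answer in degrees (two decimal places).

θ_B ≈ 56.19°

n₂/n₁ = tan 59.52° = 1.6990 and n₃/n₂ = tan 41.31° = 0.8788.
n₃/n₁ = 1.4932. Then tan θ_B(1→3) = n₃/n₁, so θ_B(1→3) = arctan(1.4932) = 56.19°.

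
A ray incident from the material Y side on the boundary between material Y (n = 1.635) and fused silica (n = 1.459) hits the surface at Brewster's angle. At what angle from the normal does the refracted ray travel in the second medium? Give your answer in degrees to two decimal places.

θ_t ≈ 48.26°

First find Brewster's angle: tan θ_B = 1.459/1.635 = 0.8924, giving θ_B = 41.74°.
At Brewster's angle the reflected and refracted rays are perpendicular, so θ_t = 90° − θ_B = 90° − 41.74° = 48.26°.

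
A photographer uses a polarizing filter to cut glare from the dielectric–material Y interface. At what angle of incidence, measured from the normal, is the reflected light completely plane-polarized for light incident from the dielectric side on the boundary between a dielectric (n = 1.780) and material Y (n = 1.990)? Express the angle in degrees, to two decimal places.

θ_B ≈ 48.19°

tan θ_B = n₂/n₁ = 1.990/1.780 = 1.1180.
θ_B = arctan(1.1180) = 48.19°.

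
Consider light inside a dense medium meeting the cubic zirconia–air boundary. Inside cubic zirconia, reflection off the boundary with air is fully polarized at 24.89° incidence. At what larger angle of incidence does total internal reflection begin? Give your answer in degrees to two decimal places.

From Brewster, n₂/n₁ = tan θ_B = tan 24.89° = 0.4640.
Then sin θ_c = n₂/n₁ = 0.4640, so θ_c = arcsin 0.4640 = 27.64°.

θ_c ≈ 27.64°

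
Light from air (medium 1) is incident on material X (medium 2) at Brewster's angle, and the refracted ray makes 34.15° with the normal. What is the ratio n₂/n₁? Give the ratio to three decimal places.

θ_B + θ_t = 90°, so θ_B = 90° − 34.15° = 55.85°.
tan θ_B = n₂/n₁, so n₂/n₁ = tan 55.85° = 1.474.

n₂/n₁ ≈ 1.474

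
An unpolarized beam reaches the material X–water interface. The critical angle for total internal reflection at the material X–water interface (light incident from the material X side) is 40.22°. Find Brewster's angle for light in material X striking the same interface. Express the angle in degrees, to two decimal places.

At the critical angle sin θ_c = n₂/n₁, giving n₂/n₁ = sin 40.22° = 0.6457.
Then tan θ_B = n₂/n₁ = 0.6457, so θ_B = arctan 0.6457 = 32.85°.

θ_B ≈ 32.85°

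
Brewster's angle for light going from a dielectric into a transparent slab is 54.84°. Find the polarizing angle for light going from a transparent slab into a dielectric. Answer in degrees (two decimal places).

The two Brewster angles are complementary: θ_B' = 90° − θ_B = 90° − 54.84° = 35.16°.

θ_B' ≈ 35.16°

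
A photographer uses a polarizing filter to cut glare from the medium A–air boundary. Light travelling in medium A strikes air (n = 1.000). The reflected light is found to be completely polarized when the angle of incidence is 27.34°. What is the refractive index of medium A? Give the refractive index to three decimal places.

n ≈ 1.934

Brewster's law: tan θ_B = n₂/n₁ (light incident in medium A, refracted into air).
n₁ = n₂ / tan θ_B = 1.000 / tan 27.34° = 1.934.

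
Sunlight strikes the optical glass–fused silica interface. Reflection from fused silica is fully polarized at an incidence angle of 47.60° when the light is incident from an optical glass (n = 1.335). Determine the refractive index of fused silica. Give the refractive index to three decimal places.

n ≈ 1.462

Full polarization of the reflected beam means tan θ_B = n₂/n₁, where n₁ is the incident medium (an optical glass).
n₂ = n₁ tan θ_B = 1.335 × tan 47.60° = 1.462.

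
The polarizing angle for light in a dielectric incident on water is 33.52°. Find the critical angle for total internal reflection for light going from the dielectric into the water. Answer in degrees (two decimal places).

θ_c ≈ 41.48°

n₂/n₁ = tan 33.52° = 0.6624; the critical angle satisfies sin θ_c = n₂/n₁.
θ_c = arcsin(0.6624) = 41.48°.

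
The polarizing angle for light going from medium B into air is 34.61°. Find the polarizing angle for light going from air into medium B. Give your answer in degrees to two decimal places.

θ_B' ≈ 55.39°

tan θ_B' = n₁/n₂ = 1/tan θ_B, so θ_B' = 90° − θ_B.
θ_B' = 90° − 34.61° = 55.39°.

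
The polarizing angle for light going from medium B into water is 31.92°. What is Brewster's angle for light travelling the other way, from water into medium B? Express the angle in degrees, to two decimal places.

θ_B' ≈ 58.08°

tan θ_B' = n₁/n₂ = 1/tan θ_B, so θ_B' = 90° − θ_B.
θ_B' = 90° − 31.92° = 58.08°.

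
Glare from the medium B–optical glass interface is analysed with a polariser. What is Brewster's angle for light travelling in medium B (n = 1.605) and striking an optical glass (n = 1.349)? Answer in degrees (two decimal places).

At Brewster's angle the reflected and refracted rays are perpendicular, which with Snell's law gives tan θ_B = n₂/n₁.
tan θ_B = n₂/n₁ = 1.349/1.605 = 0.8405.
θ_B = arctan(0.8405) = 40.05°.

θ_B ≈ 40.05°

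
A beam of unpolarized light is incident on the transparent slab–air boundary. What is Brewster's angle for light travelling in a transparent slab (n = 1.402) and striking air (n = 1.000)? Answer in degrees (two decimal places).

tan θ_B = n₂/n₁ = 1.000/1.402 = 0.7133.
So θ_B = arctan 0.7133 = 35.50°.

θ_B ≈ 35.50°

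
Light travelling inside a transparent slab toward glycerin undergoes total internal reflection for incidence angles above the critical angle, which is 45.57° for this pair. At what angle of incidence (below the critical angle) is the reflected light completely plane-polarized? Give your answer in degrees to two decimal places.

n₂/n₁ = sin θ_c = sin 45.57° = 0.7141.
tan θ_B equals the same ratio, so θ_B = arctan(0.7141) = 35.53°.

θ_B ≈ 35.53°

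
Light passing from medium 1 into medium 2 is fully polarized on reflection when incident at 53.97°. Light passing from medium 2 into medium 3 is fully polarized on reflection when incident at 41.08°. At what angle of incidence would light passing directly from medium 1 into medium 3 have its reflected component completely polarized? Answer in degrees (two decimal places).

tan θ_B(1→2) = n₂/n₁ = tan 53.97° = 1.3749.
tan θ_B(2→3) = n₃/n₂ = tan 41.08° = 0.8717.
So n₃/n₁ = (n₂/n₁)(n₃/n₂) = 1.3749 × 0.8717 = 1.1985.
θ_B(1→3) = arctan(1.1985) = 50.16°.

θ_B ≈ 50.16°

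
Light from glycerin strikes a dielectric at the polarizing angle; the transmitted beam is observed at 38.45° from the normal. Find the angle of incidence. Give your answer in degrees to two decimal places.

Since the reflected and refracted rays are at right angles at the polarizing angle, θ_B + θ_t = 90°.
θ_B = 90° − 38.45° = 51.55°.

θ_B ≈ 51.55°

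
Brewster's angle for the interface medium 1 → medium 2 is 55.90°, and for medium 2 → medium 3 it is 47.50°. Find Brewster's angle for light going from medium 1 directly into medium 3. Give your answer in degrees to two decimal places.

θ_B ≈ 58.18°

Each Brewster angle gives a ratio: n₂/n₁ = tan 55.90° = 1.4770, n₃/n₂ = tan 47.50° = 1.0913.
n₃/n₁ = 1.6119. Then tan θ_B(1→3) = n₃/n₁, so θ_B(1→3) = arctan(1.6119) = 58.18°.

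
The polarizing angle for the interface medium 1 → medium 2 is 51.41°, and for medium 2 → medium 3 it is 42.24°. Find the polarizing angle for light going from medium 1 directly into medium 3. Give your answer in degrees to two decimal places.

θ_B ≈ 48.69°

Each Brewster angle gives a ratio: n₂/n₁ = tan 51.41° = 1.2531, n₃/n₂ = tan 42.24° = 0.9080.
So n₃/n₁ = (n₂/n₁)(n₃/n₂) = 1.2531 × 0.9080 = 1.1379.
θ_B(1→3) = arctan(1.1379) = 48.69°.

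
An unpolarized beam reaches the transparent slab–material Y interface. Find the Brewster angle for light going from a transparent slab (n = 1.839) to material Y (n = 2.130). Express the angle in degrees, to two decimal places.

θ_B ≈ 49.19°

At Brewster's angle the reflected and refracted rays are perpendicular, which with Snell's law gives tan θ_B = n₂/n₁.
Brewster's condition: tan θ_B = n₂/n₁ = 2.130/1.839 = 1.1582.
θ_B = arctan(1.1582) = 49.19°.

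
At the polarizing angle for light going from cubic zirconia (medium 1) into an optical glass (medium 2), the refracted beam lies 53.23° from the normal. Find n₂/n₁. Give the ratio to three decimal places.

At Brewster incidence θ_B = 90° − θ_t = 90° − 53.23° = 36.77°.
Then n₂/n₁ = tan θ_B = tan 36.77° = 0.747.

n₂/n₁ ≈ 0.747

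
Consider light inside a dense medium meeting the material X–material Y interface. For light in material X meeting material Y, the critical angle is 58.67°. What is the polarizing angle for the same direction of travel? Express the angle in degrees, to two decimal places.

θ_B ≈ 40.50°

sin θ_c = n₂/n₁, so n₂/n₁ = sin 58.67° = 0.8542.
Brewster: tan θ_B = n₂/n₁ = 0.8542.
θ_B = arctan(0.8542) = 40.50°.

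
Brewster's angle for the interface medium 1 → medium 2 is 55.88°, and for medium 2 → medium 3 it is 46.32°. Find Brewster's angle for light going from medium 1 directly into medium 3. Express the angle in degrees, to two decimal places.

tan θ_B(1→2) = n₂/n₁ = tan 55.88° = 1.4759.
tan θ_B(2→3) = n₃/n₂ = tan 46.32° = 1.0472.
Multiplying, n₃/n₁ = 1.4759 × 1.0472 = 1.5455, and θ_B(1→3) = arctan 1.5455 = 57.10°.

θ_B ≈ 57.10°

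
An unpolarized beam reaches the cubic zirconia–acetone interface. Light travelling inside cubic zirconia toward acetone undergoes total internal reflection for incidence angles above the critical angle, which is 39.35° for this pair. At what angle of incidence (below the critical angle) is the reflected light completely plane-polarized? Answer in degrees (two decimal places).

θ_B ≈ 32.38°

sin θ_c = n₂/n₁, so n₂/n₁ = sin 39.35° = 0.6341.
Brewster: tan θ_B = n₂/n₁ = 0.6341.
θ_B = arctan(0.6341) = 32.38°.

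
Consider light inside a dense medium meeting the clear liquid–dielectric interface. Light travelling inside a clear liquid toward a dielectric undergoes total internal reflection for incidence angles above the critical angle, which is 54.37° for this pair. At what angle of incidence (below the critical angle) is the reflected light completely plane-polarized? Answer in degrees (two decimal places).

At the critical angle sin θ_c = n₂/n₁, giving n₂/n₁ = sin 54.37° = 0.8128.
Then tan θ_B = n₂/n₁ = 0.8128, so θ_B = arctan 0.8128 = 39.10°.

θ_B ≈ 39.10°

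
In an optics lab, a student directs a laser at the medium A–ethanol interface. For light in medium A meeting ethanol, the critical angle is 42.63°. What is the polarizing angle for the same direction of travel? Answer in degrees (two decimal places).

n₂/n₁ = sin θ_c = sin 42.63° = 0.6773.
tan θ_B equals the same ratio, so θ_B = arctan(0.6773) = 34.11°.

θ_B ≈ 34.11°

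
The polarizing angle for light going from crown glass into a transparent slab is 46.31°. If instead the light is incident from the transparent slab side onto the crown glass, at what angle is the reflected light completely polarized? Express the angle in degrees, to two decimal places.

θ_B' ≈ 43.69°

tan θ_B' = n₁/n₂ = 1/tan θ_B, so θ_B' = 90° − θ_B.
θ_B' = 90° − 46.31° = 43.69°.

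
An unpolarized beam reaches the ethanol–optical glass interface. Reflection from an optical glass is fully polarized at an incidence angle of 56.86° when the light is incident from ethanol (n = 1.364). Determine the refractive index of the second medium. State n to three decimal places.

n ≈ 2.089

At Brewster's angle, tan θ_B = n₂/n₁ with n₁ on the incident side (ethanol) and n₂ on the transmitted side (an optical glass).
n₂ = n₁ tan θ_B = 1.364 × tan 56.86° = 2.089.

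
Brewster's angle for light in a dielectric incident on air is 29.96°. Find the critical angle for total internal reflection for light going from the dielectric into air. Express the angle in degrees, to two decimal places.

θ_c ≈ 35.20°

tan θ_B = n₂/n₁ = tan 29.96° = 0.5764.
Total internal reflection: sin θ_c = n₂/n₁ = 0.5764.
θ_c = arcsin(0.5764) = 35.20°.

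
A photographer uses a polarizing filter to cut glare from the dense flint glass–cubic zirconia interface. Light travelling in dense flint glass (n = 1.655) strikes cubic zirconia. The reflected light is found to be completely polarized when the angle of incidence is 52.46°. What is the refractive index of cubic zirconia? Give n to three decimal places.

n ≈ 2.154

Full polarization of the reflected beam means tan θ_B = n₂/n₁, where n₁ is the incident medium (dense flint glass).
n₂ = n₁ tan θ_B = 1.655 × tan 52.46° = 2.154.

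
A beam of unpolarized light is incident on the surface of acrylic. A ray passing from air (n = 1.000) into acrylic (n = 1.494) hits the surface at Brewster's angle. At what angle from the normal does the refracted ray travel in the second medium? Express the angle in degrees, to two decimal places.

θ_B = arctan(n₂/n₁) = arctan(1.494/1.000) = 56.20°.
At Brewster's angle the reflected and refracted rays are perpendicular, so θ_t = 90° − θ_B = 90° − 56.20° = 33.80°.

θ_t ≈ 33.80°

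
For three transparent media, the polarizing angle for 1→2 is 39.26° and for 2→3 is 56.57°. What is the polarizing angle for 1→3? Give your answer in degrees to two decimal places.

Each Brewster angle gives a ratio: n₂/n₁ = tan 39.26° = 0.8173, n₃/n₂ = tan 56.57° = 1.5149.
n₃/n₁ = 1.2381. Then tan θ_B(1→3) = n₃/n₁, so θ_B(1→3) = arctan(1.2381) = 51.07°.

θ_B ≈ 51.07°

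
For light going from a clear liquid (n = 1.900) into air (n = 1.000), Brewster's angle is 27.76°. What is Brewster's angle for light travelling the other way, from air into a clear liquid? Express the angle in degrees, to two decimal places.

θ_B' ≈ 62.24°

The two Brewster angles are complementary: θ_B' = 90° − θ_B = 90° − 27.76° = 62.24°.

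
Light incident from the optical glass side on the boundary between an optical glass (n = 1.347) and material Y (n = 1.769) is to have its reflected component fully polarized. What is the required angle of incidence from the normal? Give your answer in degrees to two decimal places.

θ_B ≈ 52.71°

tan θ_B = n₂/n₁ = 1.769/1.347 = 1.3133. Taking the arctangent, θ_B = 52.71°.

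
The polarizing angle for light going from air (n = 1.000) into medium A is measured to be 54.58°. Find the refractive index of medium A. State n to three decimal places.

n ≈ 1.406

At the polarizing angle, tan θ_B = n₂/n₁ with n₁ on the incident side (air) and n₂ on the transmitted side (medium A).
n₂ = n₁ tan θ_B = 1.000 × tan 54.58° = 1.406.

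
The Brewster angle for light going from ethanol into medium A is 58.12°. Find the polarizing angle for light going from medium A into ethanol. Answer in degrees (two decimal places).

tan θ_B' = n₁/n₂ = 1/tan θ_B, so θ_B' = 90° − θ_B.
θ_B' = 90° − 58.12° = 31.88°.

θ_B' ≈ 31.88°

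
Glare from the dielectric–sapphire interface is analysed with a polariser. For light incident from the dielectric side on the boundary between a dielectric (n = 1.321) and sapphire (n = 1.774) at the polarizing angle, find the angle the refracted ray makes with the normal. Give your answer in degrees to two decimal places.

θ_t ≈ 36.67°

tan θ_B = n₂/n₁ = 1.774/1.321 = 1.3429, so θ_B = 53.33°.
At Brewster's angle the reflected and refracted rays are perpendicular, so θ_t = 90° − θ_B = 90° − 53.33° = 36.67°.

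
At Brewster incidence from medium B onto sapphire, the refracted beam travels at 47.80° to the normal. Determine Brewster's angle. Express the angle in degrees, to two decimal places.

Brewster's condition makes the reflected and refracted beams perpendicular: θ_B + θ_t = 90°.
So θ_B = 90° − θ_t = 90° − 47.80° = 42.20°.

θ_B ≈ 42.20°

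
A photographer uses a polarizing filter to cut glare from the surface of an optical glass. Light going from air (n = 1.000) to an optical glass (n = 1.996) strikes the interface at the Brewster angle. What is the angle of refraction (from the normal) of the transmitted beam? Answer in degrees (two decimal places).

θ_t ≈ 26.61°

First find Brewster's angle: tan θ_B = 1.996/1.000 = 1.9960, giving θ_B = 63.39°.
Since θ_B + θ_t = 90° at Brewster incidence, θ_t = 90° − 63.39° = 26.61°.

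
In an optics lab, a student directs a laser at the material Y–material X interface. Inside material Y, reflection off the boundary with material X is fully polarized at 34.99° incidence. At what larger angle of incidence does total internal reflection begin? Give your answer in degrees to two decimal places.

θ_c ≈ 44.42°

n₂/n₁ = tan 34.99° = 0.6999; the critical angle satisfies sin θ_c = n₂/n₁.
θ_c = arcsin(0.6999) = 44.42°.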